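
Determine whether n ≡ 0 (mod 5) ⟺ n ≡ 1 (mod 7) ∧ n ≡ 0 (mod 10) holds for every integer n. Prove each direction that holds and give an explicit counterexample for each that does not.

(⟹) This fails: n = 0 gives 0 ≡ 0 (mod 5) but 0 ≡ 0 (mod 7), so the conjunction on the right does not hold.

(⟸) Conversely, if n ≡ 1 (mod 7) and n ≡ 0 (mod 10), then by the Chinese remainder theorem n ≡ 50 (mod 70). Since 50 ≡ 0 (mod 5) and 5 ∣ 70, we get n ≡ 0 (mod 5).

Only the reverse direction holds.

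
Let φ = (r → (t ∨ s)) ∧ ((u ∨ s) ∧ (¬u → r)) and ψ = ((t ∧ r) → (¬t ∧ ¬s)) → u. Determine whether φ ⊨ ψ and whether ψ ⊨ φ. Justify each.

Both directions fail.

(⟹) This fails. Under t = F, r = T, u = F, s = T, the left side is true but the right side is false.

(⟸) This fails. Under t = T, r = T, u = F, s = F, the left side is false but the right side is true.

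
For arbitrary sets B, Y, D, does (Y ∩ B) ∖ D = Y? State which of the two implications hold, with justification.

(⊆) Let x ∈ (Y ∩ B) ∖ D. Then x ∈ B ∩ Y and x ∉ D, from which x ∈ Y.

(⊇) This inclusion fails. Take B = ∅, Y = {1}, D = ∅; then 1 ∈ Y but 1 ∉ (Y ∩ B) ∖ D.

The sets are not equal: only the forward inclusion holds.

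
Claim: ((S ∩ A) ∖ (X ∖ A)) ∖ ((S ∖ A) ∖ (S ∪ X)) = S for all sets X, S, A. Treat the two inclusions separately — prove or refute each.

(⟹) Let x ∈ ((S ∩ A) ∖ (X ∖ A)) ∖ ((S ∖ A) ∖ (S ∪ X)). Then either x ∈ S ∩ A and x ∉ X; or x ∈ X ∩ S ∩ A. In each case x ∈ S, so ((S ∩ A) ∖ (X ∖ A)) ∖ ((S ∖ A) ∖ (S ∪ X)) ⊆ S.

(⟸) This inclusion fails. Take X = ∅, S = {1}, A = ∅; then 1 ∈ S but 1 ∉ ((S ∩ A) ∖ (X ∖ A)) ∖ ((S ∖ A) ∖ (S ∪ X)).

Only the forward inclusion holds.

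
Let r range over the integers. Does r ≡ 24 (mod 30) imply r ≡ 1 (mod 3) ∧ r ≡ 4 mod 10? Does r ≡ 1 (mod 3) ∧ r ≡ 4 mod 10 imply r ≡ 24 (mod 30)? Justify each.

(→) This fails: r = 24 gives 24 ≡ 24 (mod 30) but 24 ≡ 0 (mod 3), so the conjunction on the right does not hold.

(←) This fails: r = 4 satisfies both congruences on the right (4 ≡ 1 mod 3 and 4 ≡ 4 mod 10) yet 4 ≡ 4 (mod 30), not 24.

Neither implication holds.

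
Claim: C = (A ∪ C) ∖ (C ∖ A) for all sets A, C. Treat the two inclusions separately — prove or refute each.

Both inclusions fail.

(⟹) This inclusion fails. Take A = ∅, C = {1}; then 1 ∈ C but 1 ∉ (A ∪ C) ∖ (C ∖ A).

(⟸) This inclusion fails. Take A = {1}, C = ∅; then 1 ∈ (A ∪ C) ∖ (C ∖ A) but 1 ∉ C.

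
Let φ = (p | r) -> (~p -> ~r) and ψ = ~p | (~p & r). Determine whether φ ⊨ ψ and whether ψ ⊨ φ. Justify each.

(⟹) This fails. Under p = T, r = F, the left side is true but the right side is false.

(⟸) This fails. Under p = F, r = T, the left side is false but the right side is true.

Neither direction holds.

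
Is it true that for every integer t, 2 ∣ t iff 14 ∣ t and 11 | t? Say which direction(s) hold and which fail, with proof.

Only the converse holds.

Forward direction. This fails: take t = 2. Certainly 2 ∣ 2, but 14 ∤ 2.

Converse. Suppose 14 ∣ t and 11 ∣ t. Any common multiple of 14 and 11 is a multiple of their lcm; here gcd(14, 11) = 1, so lcm(14, 11) = 14·11 = 154, so 154 ∣ t. Since 2 ∣ 154, it follows that 2 ∣ t.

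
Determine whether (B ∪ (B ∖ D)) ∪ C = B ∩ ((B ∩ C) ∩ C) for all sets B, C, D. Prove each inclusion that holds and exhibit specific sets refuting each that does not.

Forward inclusion. This inclusion fails. Take B = {1}, C = ∅, D = ∅; then 1 ∈ (B ∪ (B ∖ D)) ∪ C but 1 ∉ B ∩ ((B ∩ C) ∩ C).

Reverse inclusion. Let x ∈ B ∩ ((B ∩ C) ∩ C). Then either x ∈ B ∩ C and x ∉ D; or x ∈ B ∩ C ∩ D. In each case x ∈ (B ∪ (B ∖ D)) ∪ C, so B ∩ ((B ∩ C) ∩ C) ⊆ (B ∪ (B ∖ D)) ∪ C.

Only the reverse inclusion holds.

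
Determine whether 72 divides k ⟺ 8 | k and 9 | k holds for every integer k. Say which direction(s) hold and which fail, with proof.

Converse. Suppose 8 ∣ k and 9 ∣ k. Any common multiple of 8 and 9 is a multiple of their lcm; here gcd(8, 9) = 1, so lcm(8, 9) = 8·9 = 72, so 72 ∣ k.

Forward direction. If 72 ∣ k, write k = 72q. Since 72 = 9·8, k = 8·(9q), so 8 ∣ k; and since 72 = 8·9, k = 9·(8q), so 9 ∣ k.

Equivalent; both directions hold.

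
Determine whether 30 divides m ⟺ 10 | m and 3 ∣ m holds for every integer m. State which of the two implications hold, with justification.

Both implications hold.

Forward direction. If 30 ∣ m, write m = 30q. Since 30 = 3·10, m = 10·(3q), so 10 ∣ m; and since 30 = 10·3, m = 3·(10q), so 3 ∣ m.

Converse. Suppose 10 ∣ m and 3 ∣ m. Any common multiple of 10 and 3 is a multiple of their lcm; here gcd(10, 3) = 1, so lcm(10, 3) = 10·3 = 30, so 30 ∣ m.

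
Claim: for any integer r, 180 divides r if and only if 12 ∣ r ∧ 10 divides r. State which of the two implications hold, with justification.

Not equivalent: only (⇒) holds.

(⟹) If 180 ∣ r, write r = 180q. Since 180 = 15·12, r = 12·(15q), so 12 ∣ r; and since 180 = 18·10, r = 10·(18q), so 10 ∣ r.

(⟸) This fails: take r = 60. Both 12 ∣ 60 and 10 ∣ 60, yet 60 is not a multiple of 180 (since 60 = 0·180 + 60), so 180 ∤ 60.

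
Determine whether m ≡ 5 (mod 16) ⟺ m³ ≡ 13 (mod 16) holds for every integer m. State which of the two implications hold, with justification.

(→) Suppose m ≡ 5 (mod 16). Write m = 16j + 5. Then (16j + 5)³ = 4096j³ + 3840j² + 1200j + 125 = 16(256j³ + 240j² + 75j + 7) + 13, so m³ ≡ 13 (mod 16).

(←) Conversely, suppose m³ ≡ 13 (mod 16). The only residue r in {0, …, 15} with r³ ≡ 13 (mod 16) is r = 5, so m ≡ 5 (mod 16).

Both implications hold.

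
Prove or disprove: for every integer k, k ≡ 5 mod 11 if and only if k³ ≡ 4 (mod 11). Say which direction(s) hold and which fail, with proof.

Both implications hold.

Forward direction. Suppose k ≡ 5 mod 11. Write k = 11j + 5. Then (11j + 5)³ = 1331j³ + 1815j² + 825j + 125 = 11(121j³ + 165j² + 75j + 11) + 4, so k³ ≡ 4 (mod 11).

Converse. Suppose k³ ≡ 4 (mod 11). The only residue r in {0, …, 10} with r³ ≡ 4 (mod 11) is r = 5, so k ≡ 5 (mod 11).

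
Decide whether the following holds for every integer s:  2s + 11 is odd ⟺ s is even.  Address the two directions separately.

Converse. Suppose s is even. Since 2 is even, 2s is even for every s, so 2s + 11 has the same parity as 11, which is odd. Hence 2s + 11 is odd.

Forward direction. This fails: take s = 7. Then 2s + 11 = 25, which is odd, yet s = 7 is odd, not even.

(⇒) fails; (⇐) holds.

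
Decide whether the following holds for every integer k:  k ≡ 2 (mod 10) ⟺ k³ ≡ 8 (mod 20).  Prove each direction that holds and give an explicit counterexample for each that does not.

The biconditional holds.

(←) The residues r modulo 20 with r³ ≡ 8 (mod 20) are exactly {2, 12}, and each is ≡ 2 (mod 10).

(→) Suppose k ≡ 2 (mod 10). Working modulo 20, k ∈ {2, 12}; for each such r, r³ ≡ 8 (mod 20).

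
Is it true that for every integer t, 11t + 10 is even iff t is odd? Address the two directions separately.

[⇒] This fails: t = 2 gives 11t + 10 = 32, which is even, but 2 is even, not odd.

[⇐] This also fails: t = 5 is odd, but 11t + 10 = 65 is odd, not even.

Neither implication holds.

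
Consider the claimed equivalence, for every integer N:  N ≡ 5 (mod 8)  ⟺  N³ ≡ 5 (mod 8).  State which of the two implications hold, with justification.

(→) Suppose N ≡ 5 (mod 8). Write N = 8j + 5. Then (8j + 5)³ = 512j³ + 960j² + 600j + 125 = 8(64j³ + 120j² + 75j + 15) + 5, so N³ ≡ 5 (mod 8).

(←) Conversely, suppose N³ ≡ 5 (mod 8). The only residue r in {0, …, 7} with r³ ≡ 5 (mod 8) is r = 5, so N ≡ 5 (mod 8).

The biconditional holds.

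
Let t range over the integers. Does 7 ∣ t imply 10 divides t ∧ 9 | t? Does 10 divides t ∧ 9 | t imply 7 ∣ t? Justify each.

Neither implication holds.

Forward direction. This fails: take t = 7. Certainly 7 ∣ 7, but 10 ∤ 7.

Converse. This fails: take t = 90. Both 10 ∣ 90 and 9 ∣ 90, yet 90 is not a multiple of 7 (since 90 = 12·7 + 6), so 7 ∤ 90.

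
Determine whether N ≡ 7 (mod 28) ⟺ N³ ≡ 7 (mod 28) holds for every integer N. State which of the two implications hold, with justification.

Equivalent; both directions hold.

[⇐] Suppose N³ ≡ 7 (mod 28). The only residue r in {0, …, 27} with r³ ≡ 7 (mod 28) is r = 7, so N ≡ 7 (mod 28).

[⇒] Suppose N ≡ 7 (mod 28). Write N = 28j + 7. Then (28j + 7)³ = 21952j³ + 16464j² + 4116j + 343 = 28(784j³ + 588j² + 147j + 12) + 7, so N³ ≡ 7 (mod 28).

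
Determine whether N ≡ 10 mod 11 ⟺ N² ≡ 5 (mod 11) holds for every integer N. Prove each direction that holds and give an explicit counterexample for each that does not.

[⇒] This fails: take N = 10. Then 10 ≡ 10 (mod 11), but 10² = 100 ≡ 1 (mod 11), not 5.

[⇐] This fails: take N = 4. Then 4² = 16 ≡ 5 (mod 11), yet 4 ≡ 4 (mod 11), not 10.

Both directions fail.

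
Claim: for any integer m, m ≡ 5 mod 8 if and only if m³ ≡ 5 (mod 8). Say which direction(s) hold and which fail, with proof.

Forward direction. Suppose m ≡ 5 mod 8. Write m = 8j + 5. Then (8j + 5)³ = 512j³ + 960j² + 600j + 125 = 8(64j³ + 120j² + 75j + 15) + 5, so m³ ≡ 5 (mod 8).

Converse. Suppose m³ ≡ 5 (mod 8). The only residue r in {0, …, 7} with r³ ≡ 5 (mod 8) is r = 5, so m ≡ 5 (mod 8).

Both directions hold; the statement is true.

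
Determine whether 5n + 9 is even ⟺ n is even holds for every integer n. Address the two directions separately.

[⇒] This fails: n = 1 gives 5n + 9 = 14, which is even, but 1 is odd, not even.

[⇐] This also fails: n = 4 is even, but 5n + 9 = 29 is odd, not even.

Both directions fail.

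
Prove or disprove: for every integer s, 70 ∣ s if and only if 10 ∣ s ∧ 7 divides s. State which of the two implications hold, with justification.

The biconditional holds.

[⇒] If 70 ∣ s, write s = 70q. Since 70 = 7·10, s = 10·(7q), so 10 ∣ s; and since 70 = 10·7, s = 7·(10q), so 7 ∣ s.

[⇐] Suppose 10 ∣ s and 7 ∣ s. Any common multiple of 10 and 7 is a multiple of their lcm; here gcd(10, 7) = 1, so lcm(10, 7) = 10·7 = 70, so 70 ∣ s.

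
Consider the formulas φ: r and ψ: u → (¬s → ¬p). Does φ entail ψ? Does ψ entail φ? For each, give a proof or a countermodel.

(⇒) fails and (⇐) fails.

Forward direction. This fails. Under p = T, s = F, u = T, r = T, the left side is true but the right side is false.

Converse. This fails. Under p = F, s = F, u = F, r = F, the left side is false but the right side is true.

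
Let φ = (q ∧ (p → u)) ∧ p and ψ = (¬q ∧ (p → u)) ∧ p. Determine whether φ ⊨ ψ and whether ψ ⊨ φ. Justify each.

(⇒) fails and (⇐) fails.

(⇒) This fails. Under p = T, q = T, u = T, the left side is true but the right side is false.

(⇐) This fails. Under p = T, q = F, u = T, the left side is false but the right side is true.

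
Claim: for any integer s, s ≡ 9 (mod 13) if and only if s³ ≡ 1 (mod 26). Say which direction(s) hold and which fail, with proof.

Both directions fail.

[⇒] This fails: take s = 22. Then 22 ≡ 9 (mod 13), but 22³ = 10648 ≡ 14 (mod 26), not 1.

[⇐] This fails: take s = 1. Then 1³ = 1 ≡ 1 (mod 26), yet 1 ≡ 1 (mod 13), not 9.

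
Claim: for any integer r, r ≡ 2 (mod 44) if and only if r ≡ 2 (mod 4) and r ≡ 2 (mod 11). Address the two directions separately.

Both implications hold.

[⇐] If r ≡ 2 (mod 4) and r ≡ 2 (mod 11), then by the Chinese remainder theorem r ≡ 2 (mod 44). This is exactly r ≡ 2 (mod 44).

[⇒] Suppose r ≡ 2 (mod 44); write r = 44j + 2. Since 4 ∣ 44, reducing mod 4 gives r ≡ 2 (mod 4); since 11 ∣ 44, reducing mod 11 gives r ≡ 2 (mod 11).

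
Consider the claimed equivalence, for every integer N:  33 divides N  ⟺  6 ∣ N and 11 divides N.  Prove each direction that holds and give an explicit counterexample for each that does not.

Only the converse holds.

(⇒) This fails: take N = 33. Certainly 33 ∣ 33, but 6 ∤ 33.

(⇐) Suppose 6 ∣ N and 11 ∣ N. Any common multiple of 6 and 11 is a multiple of their lcm; here gcd(6, 11) = 1, so lcm(6, 11) = 6·11 = 66, so 66 ∣ N. Since 33 ∣ 66, it follows that 33 ∣ N.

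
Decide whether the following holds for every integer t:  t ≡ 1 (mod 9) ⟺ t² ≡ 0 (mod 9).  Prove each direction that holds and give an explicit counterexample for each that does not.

(⇒) fails and (⇐) fails.

[⇒] This fails: take t = 1. Then 1 ≡ 1 (mod 9), but 1² = 1 ≡ 1 (mod 9), not 0.

[⇐] This fails: take t = 0. Then 0² = 0 ≡ 0 (mod 9), yet 0 ≡ 0 (mod 9), not 1.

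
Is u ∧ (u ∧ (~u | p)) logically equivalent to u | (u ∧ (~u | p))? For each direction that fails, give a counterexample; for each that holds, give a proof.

(⇒) Assume the antecedent. If u is true, u | (u ∧ (~u | p)) reduces to true regardless of the other variables. If u is false, the antecedent cannot hold. Either way u | (u ∧ (~u | p)) holds.

(⇐) This fails. Under u = T, p = F, the left side is false but the right side is true.

(⇒) holds; (⇐) fails.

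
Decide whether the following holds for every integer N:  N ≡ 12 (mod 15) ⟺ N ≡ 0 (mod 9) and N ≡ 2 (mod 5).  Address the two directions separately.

The forward direction fails; the converse holds.

[⇒] This fails: N = 42 gives 42 ≡ 12 (mod 15) but 42 ≡ 6 (mod 9), so the conjunction on the right does not hold.

[⇐] Conversely, if N ≡ 0 (mod 9) and N ≡ 2 (mod 5), then by the Chinese remainder theorem N ≡ 27 (mod 45). Since 27 ≡ 12 (mod 15) and 15 ∣ 45, we get N ≡ 12 (mod 15).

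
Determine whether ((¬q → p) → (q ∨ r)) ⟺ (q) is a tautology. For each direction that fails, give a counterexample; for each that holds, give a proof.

Only the converse holds.

(⟹) This fails. Under r = F, p = F, q = F, the left side is true but the right side is false.

(⟸) Assume the antecedent. If r is true, (¬q → p) → (q ∨ r) reduces to true regardless of the other variables. If r is false, the antecedent forces (r = F, p = F, q = T) or (r = F, p = T, q = T), and (¬q → p) → (q ∨ r) holds there. Either way (¬q → p) → (q ∨ r) holds.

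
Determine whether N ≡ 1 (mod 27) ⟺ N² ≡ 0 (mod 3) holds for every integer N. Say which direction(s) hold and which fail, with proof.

(→) This fails: take N = 1. Then 1 ≡ 1 (mod 27), but 1² = 1 ≡ 1 (mod 3), not 0.

(←) This fails: take N = 0. Then 0² = 0 ≡ 0 (mod 3), yet 0 ≡ 0 (mod 27), not 1.

Neither implication holds.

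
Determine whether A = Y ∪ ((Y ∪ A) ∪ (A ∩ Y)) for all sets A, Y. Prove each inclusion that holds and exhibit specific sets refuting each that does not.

(⊆) holds; (⊇) fails.

(⟹) Let x ∈ A. Then either x ∈ A and x ∉ Y; or x ∈ A ∩ Y. In each case x ∈ Y ∪ ((Y ∪ A) ∪ (A ∩ Y)), so A ⊆ Y ∪ ((Y ∪ A) ∪ (A ∩ Y)).

(⟸) This inclusion fails. Take A = ∅, Y = {1}; then 1 ∈ Y ∪ ((Y ∪ A) ∪ (A ∩ Y)) but 1 ∉ A.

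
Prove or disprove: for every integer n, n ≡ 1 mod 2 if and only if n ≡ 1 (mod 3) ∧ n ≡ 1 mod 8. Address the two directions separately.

[⇐] If n ≡ 1 (mod 3) and n ≡ 1 (mod 8), then by the Chinese remainder theorem n ≡ 1 (mod 24). Since 1 ≡ 1 (mod 2) and 2 ∣ 24, we get n ≡ 1 (mod 2).

[⇒] This fails: n = 3 gives 3 ≡ 1 (mod 2) but 3 ≡ 0 (mod 3), so the conjunction on the right does not hold.

The forward direction fails; the converse holds.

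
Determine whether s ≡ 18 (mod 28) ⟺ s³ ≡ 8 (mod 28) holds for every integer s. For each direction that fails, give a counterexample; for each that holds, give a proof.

The forward direction holds; the converse fails.

(→) Suppose s ≡ 18 (mod 28). Write s = 28j + 18. Then (28j + 18)³ = 21952j³ + 42336j² + 27216j + 5832 = 28(784j³ + 1512j² + 972j + 208) + 8, so s³ ≡ 8 (mod 28).

(←) This fails: take s = 2. Then 2³ = 8 ≡ 8 (mod 28), yet 2 ≡ 2 (mod 28), not 18.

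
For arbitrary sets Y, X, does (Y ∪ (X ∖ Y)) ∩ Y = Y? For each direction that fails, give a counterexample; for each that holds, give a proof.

Both inclusions hold; the sets are equal.

(⟹) Let x ∈ (Y ∪ (X ∖ Y)) ∩ Y. Then either x ∈ Y and x ∉ X; or x ∈ Y ∩ X. In each case x ∈ Y, so (Y ∪ (X ∖ Y)) ∩ Y ⊆ Y.

(⟸) Let x ∈ Y. Then either x ∈ Y and x ∉ X; or x ∈ Y ∩ X. In each case x ∈ (Y ∪ (X ∖ Y)) ∩ Y, so Y ⊆ (Y ∪ (X ∖ Y)) ∩ Y.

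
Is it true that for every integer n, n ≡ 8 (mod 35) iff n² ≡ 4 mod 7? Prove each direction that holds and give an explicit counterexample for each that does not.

Neither direction holds.

Forward direction. This fails: take n = 8. Then 8 ≡ 8 (mod 35), but 8² = 64 ≡ 1 (mod 7), not 4.

Converse. This fails: take n = 2. Then 2² = 4 ≡ 4 (mod 7), yet 2 ≡ 2 (mod 35), not 8.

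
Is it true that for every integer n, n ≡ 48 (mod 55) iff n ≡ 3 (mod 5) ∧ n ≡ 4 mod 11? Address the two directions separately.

Both directions hold.

(⇒) Suppose n ≡ 48 (mod 55); write n = 55j + 48. Since 5 ∣ 55, reducing mod 5 gives n ≡ 48 ≡ 3 (mod 5); since 11 ∣ 55, reducing mod 11 gives n ≡ 48 ≡ 4 (mod 11).

(⇐) Conversely, if n ≡ 3 (mod 5) and n ≡ 4 (mod 11), then by the Chinese remainder theorem n ≡ 48 (mod 55). This is exactly n ≡ 48 (mod 55).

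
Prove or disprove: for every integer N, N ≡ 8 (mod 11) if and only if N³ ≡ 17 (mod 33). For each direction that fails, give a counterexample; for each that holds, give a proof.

Only the converse holds.

[⇒] This fails: take N = 19. Then 19 ≡ 8 (mod 11), but 19³ = 6859 ≡ 28 (mod 33), not 17.

[⇐] Conversely, the residues r modulo 33 with r³ ≡ 17 (mod 33) are exactly {8}, and each is ≡ 8 (mod 11).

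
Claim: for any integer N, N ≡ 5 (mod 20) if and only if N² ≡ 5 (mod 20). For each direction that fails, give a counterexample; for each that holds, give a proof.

(→) Suppose N ≡ 5 (mod 20). Write N = 20j + 5. Then (20j + 5)² = 400j² + 200j + 25 = 20(20j² + 10j + 1) + 5, so N² ≡ 5 (mod 20).

(←) This fails: take N = 15. Then 15² = 225 ≡ 5 (mod 20), yet 15 ≡ 15 (mod 20), not 5.

The forward direction holds; the converse fails.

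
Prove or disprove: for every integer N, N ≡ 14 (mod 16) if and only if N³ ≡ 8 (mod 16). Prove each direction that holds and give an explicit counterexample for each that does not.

Only the forward implication holds.

[⇒] Suppose N ≡ 14 (mod 16). Write N = 16j + 14. Then (16j + 14)³ = 4096j³ + 10752j² + 9408j + 2744 = 16(256j³ + 672j² + 588j + 171) + 8, so N³ ≡ 8 (mod 16).

[⇐] This fails: take N = 2. Then 2³ = 8 ≡ 8 (mod 16), yet 2 ≡ 2 (mod 16), not 14.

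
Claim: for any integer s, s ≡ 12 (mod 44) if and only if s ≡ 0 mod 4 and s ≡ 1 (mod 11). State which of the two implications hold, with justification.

Both implications hold.

Forward direction. Suppose s ≡ 12 (mod 44); write s = 44j + 12. Since 4 ∣ 44, reducing mod 4 gives s ≡ 12 ≡ 0 (mod 4); since 11 ∣ 44, reducing mod 11 gives s ≡ 12 ≡ 1 (mod 11).

Converse. If s ≡ 0 (mod 4) and s ≡ 1 (mod 11), then by the Chinese remainder theorem s ≡ 12 (mod 44). This is exactly s ≡ 12 (mod 44).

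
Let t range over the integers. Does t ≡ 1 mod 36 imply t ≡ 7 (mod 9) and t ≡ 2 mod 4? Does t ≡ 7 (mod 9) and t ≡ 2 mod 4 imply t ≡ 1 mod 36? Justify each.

Neither direction holds.

(⇒) This fails: t = 1 gives 1 ≡ 1 (mod 36) but 1 ≡ 1 (mod 9), so the conjunction on the right does not hold.

(⇐) This fails: t = 34 satisfies both congruences on the right (34 ≡ 7 mod 9 and 34 ≡ 2 mod 4) yet 34 ≡ 34 (mod 36), not 1.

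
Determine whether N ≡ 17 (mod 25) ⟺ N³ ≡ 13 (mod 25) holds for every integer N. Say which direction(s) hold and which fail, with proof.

Forward direction. Suppose N ≡ 17 (mod 25). Write N = 25j + 17. Then (25j + 17)³ = 15625j³ + 31875j² + 21675j + 4913 = 25(625j³ + 1275j² + 867j + 196) + 13, so N³ ≡ 13 (mod 25).

Converse. Suppose N³ ≡ 13 (mod 25). The only residue r in {0, …, 24} with r³ ≡ 13 (mod 25) is r = 17, so N ≡ 17 (mod 25).

Both directions hold; the statement is true.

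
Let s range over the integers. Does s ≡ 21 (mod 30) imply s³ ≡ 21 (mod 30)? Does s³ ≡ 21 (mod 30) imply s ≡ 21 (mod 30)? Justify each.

The biconditional holds.

[⇐] Suppose s³ ≡ 21 (mod 30). The only residue r in {0, …, 29} with r³ ≡ 21 (mod 30) is r = 21, so s ≡ 21 (mod 30).

[⇒] Suppose s ≡ 21 (mod 30). Write s = 30j + 21. Then (30j + 21)³ = 27000j³ + 56700j² + 39690j + 9261 = 30(900j³ + 1890j² + 1323j + 308) + 21, so s³ ≡ 21 (mod 30).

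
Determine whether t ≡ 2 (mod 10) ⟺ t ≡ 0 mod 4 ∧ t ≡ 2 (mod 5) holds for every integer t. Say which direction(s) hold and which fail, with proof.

[⇒] This fails: t = 2 gives 2 ≡ 2 (mod 10) but 2 ≡ 2 (mod 4), so the conjunction on the right does not hold.

[⇐] Conversely, if t ≡ 0 (mod 4) and t ≡ 2 (mod 5), then by the Chinese remainder theorem t ≡ 12 (mod 20). Since 12 ≡ 2 (mod 10) and 10 ∣ 20, we get t ≡ 2 (mod 10).

Not equivalent: only (⇐) holds.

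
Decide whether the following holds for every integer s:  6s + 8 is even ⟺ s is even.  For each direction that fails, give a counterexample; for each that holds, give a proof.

The forward direction fails; the converse holds.

Forward direction. This fails: take s = 3. Then 6s + 8 = 26, which is even, yet s = 3 is odd, not even.

Converse. Suppose s is even. Since 6 is even, 6s is even for every s, so 6s + 8 has the same parity as 8, which is even. Hence 6s + 8 is even.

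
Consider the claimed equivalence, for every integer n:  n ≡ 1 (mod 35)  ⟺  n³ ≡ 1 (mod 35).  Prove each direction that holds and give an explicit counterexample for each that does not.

Only the forward implication holds.

Forward direction. Suppose n ≡ 1 (mod 35). Write n = 35j + 1. Then (35j + 1)³ = 42875j³ + 3675j² + 105j + 1 = 35(1225j³ + 105j² + 3j) + 1, so n³ ≡ 1 (mod 35).

Converse. This fails: take n = 11. Then 11³ = 1331 ≡ 1 (mod 35), yet 11 ≡ 11 (mod 35), not 1.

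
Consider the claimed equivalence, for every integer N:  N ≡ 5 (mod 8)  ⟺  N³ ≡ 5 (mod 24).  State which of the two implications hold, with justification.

Forward direction. This fails: take N = 13. Then 13 ≡ 5 (mod 8), but 13³ = 2197 ≡ 13 (mod 24), not 5.

Converse. The residues r modulo 24 with r³ ≡ 5 (mod 24) are exactly {5}, and each is ≡ 5 (mod 8).

Only the reverse direction holds.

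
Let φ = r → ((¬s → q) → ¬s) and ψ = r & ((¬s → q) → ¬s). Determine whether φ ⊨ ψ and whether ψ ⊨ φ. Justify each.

[⇐] Assume the antecedent. If r is true, the antecedent forces (r = T, s = F, q = F) or (r = T, s = F, q = T), and r → ((¬s → q) → ¬s) holds there. If r is false, the antecedent cannot hold. Either way r → ((¬s → q) → ¬s) holds.

[⇒] This fails. Under r = F, s = F, q = F, the left side is true but the right side is false.

Only the reverse direction holds.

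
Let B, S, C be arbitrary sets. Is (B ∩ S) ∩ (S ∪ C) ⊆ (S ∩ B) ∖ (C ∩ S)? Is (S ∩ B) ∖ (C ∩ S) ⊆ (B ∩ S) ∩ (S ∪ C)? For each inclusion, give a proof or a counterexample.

(⊆) fails; (⊇) holds.

(⊆) This inclusion fails. Take B = {1}, S = {1}, C = {1}; then 1 ∈ (B ∩ S) ∩ (S ∪ C) but 1 ∉ (S ∩ B) ∖ (C ∩ S).

(⊇) Let x ∈ (S ∩ B) ∖ (C ∩ S). Then x ∈ B ∩ S and x ∉ C, from which x ∈ (B ∩ S) ∩ (S ∪ C).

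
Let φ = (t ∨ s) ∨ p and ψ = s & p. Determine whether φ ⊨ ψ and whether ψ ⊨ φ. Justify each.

Not equivalent: only (⇐) holds.

(⟹) This fails. Under t = T, s = F, p = F, the left side is true but the right side is false.

(⟸) Assume the antecedent. If t is true, (t ∨ s) ∨ p reduces to true regardless of the other variables. If t is false, the antecedent forces (t = F, s = T, p = T), and (t ∨ s) ∨ p holds there. Either way (t ∨ s) ∨ p holds.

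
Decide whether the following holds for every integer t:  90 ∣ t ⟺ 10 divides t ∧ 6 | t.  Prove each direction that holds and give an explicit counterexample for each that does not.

Only the forward direction holds.

(⟹) If 90 ∣ t, write t = 90q. Since 90 = 9·10, t = 10·(9q), so 10 ∣ t; and since 90 = 15·6, t = 6·(15q), so 6 ∣ t.

(⟸) This fails: take t = 30. Both 10 ∣ 30 and 6 ∣ 30, yet 30 is not a multiple of 90 (since 30 = 0·90 + 30), so 90 ∤ 30.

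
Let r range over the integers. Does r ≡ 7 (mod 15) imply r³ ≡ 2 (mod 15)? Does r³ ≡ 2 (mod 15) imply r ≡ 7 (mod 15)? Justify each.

(⇒) fails and (⇐) fails.

(→) This fails: take r = 7. Then 7 ≡ 7 (mod 15), but 7³ = 343 ≡ 13 (mod 15), not 2.

(←) This fails: take r = 8. Then 8³ = 512 ≡ 2 (mod 15), yet 8 ≡ 8 (mod 15), not 7.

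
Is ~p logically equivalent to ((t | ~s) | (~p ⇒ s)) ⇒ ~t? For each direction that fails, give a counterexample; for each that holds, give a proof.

(⇒) This fails. Under p = F, t = T, s = F, the left side is true but the right side is false.

(⇐) This fails. Under p = T, t = F, s = F, the left side is false but the right side is true.

(⇒) fails and (⇐) fails.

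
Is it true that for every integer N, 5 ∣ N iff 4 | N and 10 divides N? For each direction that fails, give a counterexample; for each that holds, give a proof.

Forward direction. This fails: take N = 5. Certainly 5 ∣ 5, but 4 ∤ 5.

Converse. Suppose 4 ∣ N and 10 ∣ N. Any common multiple of 4 and 10 is a multiple of their lcm; here lcm(4, 10) = 4·10/gcd(4, 10) = 40/2 = 20, so 20 ∣ N. Since 5 ∣ 20, it follows that 5 ∣ N.

Not equivalent: only (⇐) holds.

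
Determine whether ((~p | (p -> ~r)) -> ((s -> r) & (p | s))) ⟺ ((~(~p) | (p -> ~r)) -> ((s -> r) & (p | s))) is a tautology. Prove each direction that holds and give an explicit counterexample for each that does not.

(⇒) Assume the antecedent. If s is true, the antecedent forces (p = F, r = T, s = T) or (p = T, r = T, s = T), and the consequent holds there. If s is false, the antecedent forces (p = T, r = F, s = F) or (p = T, r = T, s = F), and the consequent holds there. Either way the consequent holds.

(⇐) Assume the antecedent. If s is true, the antecedent forces (p = F, r = T, s = T) or (p = T, r = T, s = T), and the consequent holds there. If s is false, the antecedent forces (p = T, r = F, s = F) or (p = T, r = T, s = F), and the consequent holds there. Either way the consequent holds.

Equivalent; both directions hold.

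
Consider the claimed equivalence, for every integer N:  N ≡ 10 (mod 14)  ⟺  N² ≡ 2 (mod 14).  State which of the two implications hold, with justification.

Converse. This fails: take N = 4. Then 4² = 16 ≡ 2 (mod 14), yet 4 ≡ 4 (mod 14), not 10.

Forward direction. Suppose N ≡ 10 (mod 14). Write N = 14j + 10. Then (14j + 10)² = 196j² + 280j + 100 = 14(14j² + 20j + 7) + 2, so N² ≡ 2 (mod 14).

Only the forward implication holds.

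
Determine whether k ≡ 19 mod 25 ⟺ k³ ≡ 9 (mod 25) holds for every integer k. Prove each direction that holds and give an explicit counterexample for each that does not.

Both directions hold.

[⇒] Suppose k ≡ 19 mod 25. Write k = 25j + 19. Then (25j + 19)³ = 15625j³ + 35625j² + 27075j + 6859 = 25(625j³ + 1425j² + 1083j + 274) + 9, so k³ ≡ 9 (mod 25).

[⇐] Conversely, suppose k³ ≡ 9 (mod 25). The only residue r in {0, …, 24} with r³ ≡ 9 (mod 25) is r = 19, so k ≡ 19 (mod 25).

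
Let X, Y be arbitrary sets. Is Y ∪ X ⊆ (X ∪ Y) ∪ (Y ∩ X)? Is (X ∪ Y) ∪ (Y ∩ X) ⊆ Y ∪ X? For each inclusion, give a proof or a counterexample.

Both inclusions hold.

(⟹) Let x ∈ Y ∪ X. Then either x ∈ X and x ∉ Y; or x ∈ Y and x ∉ X; or x ∈ X ∩ Y. In each case x ∈ (X ∪ Y) ∪ (Y ∩ X), so Y ∪ X ⊆ (X ∪ Y) ∪ (Y ∩ X).

(⟸) Let x ∈ (X ∪ Y) ∪ (Y ∩ X). Then either x ∈ X and x ∉ Y; or x ∈ Y and x ∉ X; or x ∈ X ∩ Y. In each case x ∈ Y ∪ X, so (X ∪ Y) ∪ (Y ∩ X) ⊆ Y ∪ X.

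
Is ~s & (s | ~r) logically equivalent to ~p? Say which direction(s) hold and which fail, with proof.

(→) This fails. Under p = T, s = F, r = F, the left side is true but the right side is false.

(←) This fails. Under p = F, s = T, r = F, the left side is false but the right side is true.

Both directions fail.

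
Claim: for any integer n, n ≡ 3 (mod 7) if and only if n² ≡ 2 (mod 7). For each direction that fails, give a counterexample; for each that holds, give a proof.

[⇒] Suppose n ≡ 3 (mod 7). Write n = 7j + 3. Then (7j + 3)² = 49j² + 42j + 9 = 7(7j² + 6j + 1) + 2, so n² ≡ 2 (mod 7).

[⇐] This fails: take n = 4. Then 4² = 16 ≡ 2 (mod 7), yet 4 ≡ 4 (mod 7), not 3.

(⇒) holds; (⇐) fails.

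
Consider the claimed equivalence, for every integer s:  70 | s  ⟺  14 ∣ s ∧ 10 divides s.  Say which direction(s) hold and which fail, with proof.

The biconditional holds.

(→) If 70 ∣ s, write s = 70q. Since 70 = 5·14, s = 14·(5q), so 14 ∣ s; and since 70 = 7·10, s = 10·(7q), so 10 ∣ s.

(←) Suppose 14 ∣ s and 10 ∣ s. Any common multiple of 14 and 10 is a multiple of their lcm; here lcm(14, 10) = 14·10/gcd(14, 10) = 140/2 = 70, so 70 ∣ s.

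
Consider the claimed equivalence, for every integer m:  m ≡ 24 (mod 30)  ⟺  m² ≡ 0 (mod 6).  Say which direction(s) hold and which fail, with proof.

[⇐] This fails: take m = 0. Then 0² = 0 ≡ 0 (mod 6), yet 0 ≡ 0 (mod 30), not 24.

[⇒] Suppose m ≡ 24 (mod 30). Then m² ≡ 24² = 576 (mod 30), and since 6 ∣ 30, also m² ≡ 0 (mod 6).

The forward direction holds; the converse fails.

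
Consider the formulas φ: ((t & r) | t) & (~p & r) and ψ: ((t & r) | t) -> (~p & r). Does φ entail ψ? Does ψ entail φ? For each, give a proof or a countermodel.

Not equivalent: only (⇒) holds.

[⇒] Assume the antecedent. If t is true, the antecedent forces (t = T, p = F, r = T), and ((t & r) | t) -> (~p & r) holds there. If t is false, the antecedent cannot hold. Either way ((t & r) | t) -> (~p & r) holds.

[⇐] This fails. Under t = F, p = F, r = F, the left side is false but the right side is true.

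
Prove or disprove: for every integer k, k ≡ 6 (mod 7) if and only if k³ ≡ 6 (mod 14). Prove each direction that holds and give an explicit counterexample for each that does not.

(→) This fails: take k = 13. Then 13 ≡ 6 (mod 7), but 13³ = 2197 ≡ 13 (mod 14), not 6.

(←) This fails: take k = 10. Then 10³ = 1000 ≡ 6 (mod 14), yet 10 ≡ 3 (mod 7), not 6.

Neither implication holds.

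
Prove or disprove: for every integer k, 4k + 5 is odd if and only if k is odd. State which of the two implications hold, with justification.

The forward direction fails; the converse holds.

(⟹) This fails: take k = 4. Then 4k + 5 = 21, which is odd, yet k = 4 is even, not odd.

(⟸) Suppose k is odd. Since 4 is even, 4k is even for every k, so 4k + 5 has the same parity as 5, which is odd. Hence 4k + 5 is odd.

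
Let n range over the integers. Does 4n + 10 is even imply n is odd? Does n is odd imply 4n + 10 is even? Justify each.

(→) This fails: take n = 4. Then 4n + 10 = 26, which is even, yet n = 4 is even, not odd.

(←) Suppose n is odd. Since 4 is even, 4n is even for every n, so 4n + 10 has the same parity as 10, which is even. Hence 4n + 10 is even.

Only the reverse direction holds.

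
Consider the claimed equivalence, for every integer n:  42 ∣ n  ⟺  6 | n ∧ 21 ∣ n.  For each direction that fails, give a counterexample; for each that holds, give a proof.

Both implications hold.

[⇒] If 42 ∣ n, write n = 42q. Since 42 = 7·6, n = 6·(7q), so 6 ∣ n; and since 42 = 2·21, n = 21·(2q), so 21 ∣ n.

[⇐] Suppose 6 ∣ n and 21 ∣ n. Any common multiple of 6 and 21 is a multiple of their lcm; here lcm(6, 21) = 6·21/gcd(6, 21) = 126/3 = 42, so 42 ∣ n.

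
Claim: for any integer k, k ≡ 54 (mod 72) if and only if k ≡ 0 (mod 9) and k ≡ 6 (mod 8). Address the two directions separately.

Forward direction. Suppose k ≡ 54 (mod 72); write k = 72j + 54. Since 9 ∣ 72, reducing mod 9 gives k ≡ 54 ≡ 0 (mod 9); since 8 ∣ 72, reducing mod 8 gives k ≡ 54 ≡ 6 (mod 8).

Converse. If k ≡ 0 (mod 9) and k ≡ 6 (mod 8), then by the Chinese remainder theorem k ≡ 54 (mod 72). This is exactly k ≡ 54 (mod 72).

Both implications hold.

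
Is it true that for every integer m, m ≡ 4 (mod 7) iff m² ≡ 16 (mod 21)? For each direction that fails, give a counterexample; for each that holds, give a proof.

(⇒) fails and (⇐) fails.

[⇒] This fails: take m = 18. Then 18 ≡ 4 (mod 7), but 18² = 324 ≡ 9 (mod 21), not 16.

[⇐] This fails: take m = 10. Then 10² = 100 ≡ 16 (mod 21), yet 10 ≡ 3 (mod 7), not 4.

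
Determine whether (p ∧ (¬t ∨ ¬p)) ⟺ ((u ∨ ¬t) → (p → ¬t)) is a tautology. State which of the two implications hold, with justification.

(→) Assume the antecedent. If p is true, the antecedent forces (p = T, t = F, u = F) or (p = T, t = F, u = T), and (u ∨ ¬t) → (p → ¬t) holds there. If p is false, the antecedent cannot hold. Either way (u ∨ ¬t) → (p → ¬t) holds.

(←) This fails. Under p = F, t = F, u = F, the left side is false but the right side is true.

Only the forward implication holds.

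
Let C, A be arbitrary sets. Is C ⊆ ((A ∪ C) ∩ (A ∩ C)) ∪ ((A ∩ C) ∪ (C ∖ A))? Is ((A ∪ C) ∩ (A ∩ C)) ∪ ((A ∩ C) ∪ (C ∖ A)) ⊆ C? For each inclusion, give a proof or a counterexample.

Both inclusions hold; the sets are equal.

(⊆) Let x ∈ C. Then either x ∈ C and x ∉ A; or x ∈ C ∩ A. In each case x ∈ ((A ∪ C) ∩ (A ∩ C)) ∪ ((A ∩ C) ∪ (C ∖ A)), so C ⊆ ((A ∪ C) ∩ (A ∩ C)) ∪ ((A ∩ C) ∪ (C ∖ A)).

(⊇) Let x ∈ ((A ∪ C) ∩ (A ∩ C)) ∪ ((A ∩ C) ∪ (C ∖ A)). Then either x ∈ C and x ∉ A; or x ∈ C ∩ A. In each case x ∈ C, so ((A ∪ C) ∩ (A ∩ C)) ∪ ((A ∩ C) ∪ (C ∖ A)) ⊆ C.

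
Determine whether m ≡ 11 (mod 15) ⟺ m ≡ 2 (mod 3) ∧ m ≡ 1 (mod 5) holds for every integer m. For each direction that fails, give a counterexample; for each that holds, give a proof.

Equivalent; both directions hold.

(→) Suppose m ≡ 11 (mod 15); write m = 15j + 11. Since 3 ∣ 15, reducing mod 3 gives m ≡ 11 ≡ 2 (mod 3); since 5 ∣ 15, reducing mod 5 gives m ≡ 11 ≡ 1 (mod 5).

(←) Conversely, if m ≡ 2 (mod 3) and m ≡ 1 (mod 5), then by the Chinese remainder theorem m ≡ 11 (mod 15). This is exactly m ≡ 11 (mod 15).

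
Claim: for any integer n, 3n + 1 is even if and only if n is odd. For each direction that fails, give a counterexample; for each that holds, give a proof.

(→) Suppose 3n + 1 is even. Since 3 is odd, 3n and n have the same parity, so 3n + 1 ≡ n + 1 (mod 2). As 1 is odd, 3n + 1 is even exactly when n is odd. Thus n is odd.

(←) Conversely, suppose n is odd; write n = 2j + 1. Then 3n + 1 = 3·(2j + 1) + 1 = 2·3j + 4, which is even.

Equivalent; both directions hold.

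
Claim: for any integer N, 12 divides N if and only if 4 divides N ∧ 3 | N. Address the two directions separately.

(⇒) If 12 ∣ N, write N = 12q. Since 12 = 3·4, N = 4·(3q), so 4 ∣ N; and since 12 = 4·3, N = 3·(4q), so 3 ∣ N.

(⇐) Suppose 4 ∣ N and 3 ∣ N. Any common multiple of 4 and 3 is a multiple of their lcm; here gcd(4, 3) = 1, so lcm(4, 3) = 4·3 = 12, so 12 ∣ N.

The biconditional holds.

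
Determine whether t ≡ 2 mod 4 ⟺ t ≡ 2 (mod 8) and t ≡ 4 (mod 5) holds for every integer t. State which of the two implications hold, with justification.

The forward direction fails; the converse holds.

(⇒) This fails: t = 2 gives 2 ≡ 2 (mod 4) but 2 ≡ 2 (mod 5), so the conjunction on the right does not hold.

(⇐) Conversely, if t ≡ 2 (mod 8) and t ≡ 4 (mod 5), then by the Chinese remainder theorem t ≡ 34 (mod 40). Since 34 ≡ 2 (mod 4) and 4 ∣ 40, we get t ≡ 2 (mod 4).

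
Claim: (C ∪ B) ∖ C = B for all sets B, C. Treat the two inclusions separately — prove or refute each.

The sets are not equal: only the forward inclusion holds.

Forward inclusion. Let x ∈ (C ∪ B) ∖ C. Then x ∈ B and x ∉ C, from which x ∈ B.

Reverse inclusion. This inclusion fails. Take B = {1}, C = {1}; then 1 ∈ B but 1 ∉ (C ∪ B) ∖ C.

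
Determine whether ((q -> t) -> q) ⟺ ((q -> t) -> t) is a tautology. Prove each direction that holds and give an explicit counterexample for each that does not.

Not equivalent: only (⇒) holds.

[⇒] Assume the antecedent. If t is true, (q -> t) -> t reduces to true regardless of the other variables. If t is false, the antecedent forces (t = F, q = T), and (q -> t) -> t holds there. Either way (q -> t) -> t holds.

[⇐] This fails. Under t = T, q = F, the left side is false but the right side is true.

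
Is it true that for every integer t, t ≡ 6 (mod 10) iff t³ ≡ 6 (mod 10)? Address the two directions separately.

Both directions hold.

(→) Suppose t ≡ 6 (mod 10). Write t = 10j + 6. Then (10j + 6)³ = 1000j³ + 1800j² + 1080j + 216 = 10(100j³ + 180j² + 108j + 21) + 6, so t³ ≡ 6 (mod 10).

(←) Conversely, suppose t³ ≡ 6 (mod 10). The only residue r in {0, …, 9} with r³ ≡ 6 (mod 10) is r = 6, so t ≡ 6 (mod 10).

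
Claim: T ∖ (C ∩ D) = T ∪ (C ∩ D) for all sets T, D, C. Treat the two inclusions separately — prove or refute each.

The sets are not equal: only the forward inclusion holds.

(⟹) Let x ∈ T ∖ (C ∩ D). Then either x ∈ T and x ∉ D, C; or x ∈ T ∩ D and x ∉ C; or x ∈ T ∩ C and x ∉ D. In each case x ∈ T ∪ (C ∩ D), so T ∖ (C ∩ D) ⊆ T ∪ (C ∩ D).

(⟸) This inclusion fails. Take T = ∅, D = {1}, C = {1}; then 1 ∈ T ∪ (C ∩ D) but 1 ∉ T ∖ (C ∩ D).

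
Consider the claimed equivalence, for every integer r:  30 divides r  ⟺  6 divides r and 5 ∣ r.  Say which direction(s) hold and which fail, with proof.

Forward direction. If 30 ∣ r, write r = 30q. Since 30 = 5·6, r = 6·(5q), so 6 ∣ r; and since 30 = 6·5, r = 5·(6q), so 5 ∣ r.

Converse. Suppose 6 ∣ r and 5 ∣ r. Any common multiple of 6 and 5 is a multiple of their lcm; here gcd(6, 5) = 1, so lcm(6, 5) = 6·5 = 30, so 30 ∣ r.

Both implications hold.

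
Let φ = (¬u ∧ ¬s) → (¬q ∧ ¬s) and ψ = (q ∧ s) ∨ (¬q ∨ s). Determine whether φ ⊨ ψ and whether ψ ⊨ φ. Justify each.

The forward direction fails; the converse holds.

(⇐) Assume the antecedent. If s is true, (¬u ∧ ¬s) → (¬q ∧ ¬s) reduces to true regardless of the other variables. If s is false, the antecedent forces (u = F, s = F, q = F) or (u = T, s = F, q = F), and (¬u ∧ ¬s) → (¬q ∧ ¬s) holds there. Either way (¬u ∧ ¬s) → (¬q ∧ ¬s) holds.

(⇒) This fails. Under u = T, s = F, q = T, the left side is true but the right side is false.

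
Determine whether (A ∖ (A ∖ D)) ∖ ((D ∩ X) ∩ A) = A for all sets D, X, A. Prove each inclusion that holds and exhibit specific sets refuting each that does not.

(⊆) Let x ∈ (A ∖ (A ∖ D)) ∖ ((D ∩ X) ∩ A). Then x ∈ D ∩ A and x ∉ X, from which x ∈ A.

(⊇) This inclusion fails. Take D = ∅, X = ∅, A = {1}; then 1 ∈ A but 1 ∉ (A ∖ (A ∖ D)) ∖ ((D ∩ X) ∩ A).

(⊆) holds; (⊇) fails.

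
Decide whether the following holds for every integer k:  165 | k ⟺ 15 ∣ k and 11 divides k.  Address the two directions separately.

(⟹) If 165 ∣ k, write k = 165q. Since 165 = 11·15, k = 15·(11q), so 15 ∣ k; and since 165 = 15·11, k = 11·(15q), so 11 ∣ k.

(⟸) Suppose 15 ∣ k and 11 ∣ k. Any common multiple of 15 and 11 is a multiple of their lcm; here gcd(15, 11) = 1, so lcm(15, 11) = 15·11 = 165, so 165 ∣ k.

Both directions hold; the statement is true.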